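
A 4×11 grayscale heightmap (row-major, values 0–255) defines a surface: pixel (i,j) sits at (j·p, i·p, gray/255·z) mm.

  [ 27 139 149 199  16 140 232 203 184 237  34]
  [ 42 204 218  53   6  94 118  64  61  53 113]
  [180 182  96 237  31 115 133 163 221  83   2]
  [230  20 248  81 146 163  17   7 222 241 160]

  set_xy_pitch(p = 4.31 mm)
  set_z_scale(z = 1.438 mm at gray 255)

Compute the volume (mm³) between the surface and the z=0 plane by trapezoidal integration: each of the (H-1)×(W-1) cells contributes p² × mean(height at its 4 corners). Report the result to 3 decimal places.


391.285

height_mm = gray/255 × 1.438; cell vol = 4.31² × mean(4 corners)
unit = 4.31² × 1.438 / (4×255) = 0.0261887 mm³ per gray-sum
row 0: Σ corner-gray over 10 cells = 4956  → 129.7910
row 1: Σ corner-gray over 10 cells = 4601  → 120.4940
row 2: Σ corner-gray over 10 cells = 5384  → 140.9997
Σ rows: total corner-gray = 14941  → 391.2847 mm³


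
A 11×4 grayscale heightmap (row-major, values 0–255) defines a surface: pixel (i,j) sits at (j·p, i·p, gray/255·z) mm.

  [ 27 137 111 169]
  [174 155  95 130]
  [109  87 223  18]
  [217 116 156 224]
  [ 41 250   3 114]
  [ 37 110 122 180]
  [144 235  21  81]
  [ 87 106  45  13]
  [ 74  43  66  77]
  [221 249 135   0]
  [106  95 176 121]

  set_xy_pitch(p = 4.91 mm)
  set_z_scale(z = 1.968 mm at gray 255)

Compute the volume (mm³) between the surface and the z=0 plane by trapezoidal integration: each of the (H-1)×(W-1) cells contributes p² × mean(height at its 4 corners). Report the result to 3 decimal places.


661.017

height_mm = gray/255 × 1.968; cell vol = 4.91² × mean(4 corners)
unit = 4.91² × 1.968 / (4×255) = 0.0465145 mm³ per gray-sum
row 0: Σ corner-gray over 3 cells = 1496  → 69.5856
row 1: Σ corner-gray over 3 cells = 1551  → 72.1439
row 2: Σ corner-gray over 3 cells = 1732  → 80.5630
row 3: Σ corner-gray over 3 cells = 1646  → 76.5628
row 4: Σ corner-gray over 3 cells = 1342  → 62.4224
row 5: Σ corner-gray over 3 cells = 1418  → 65.9575
row 6: Σ corner-gray over 3 cells = 1139  → 52.9800
row 7: Σ corner-gray over 3 cells = 771  → 35.8626
row 8: Σ corner-gray over 3 cells = 1358  → 63.1666
row 9: Σ corner-gray over 3 cells = 1758  → 81.7724
Σ rows: total corner-gray = 14211  → 661.0169 mm³


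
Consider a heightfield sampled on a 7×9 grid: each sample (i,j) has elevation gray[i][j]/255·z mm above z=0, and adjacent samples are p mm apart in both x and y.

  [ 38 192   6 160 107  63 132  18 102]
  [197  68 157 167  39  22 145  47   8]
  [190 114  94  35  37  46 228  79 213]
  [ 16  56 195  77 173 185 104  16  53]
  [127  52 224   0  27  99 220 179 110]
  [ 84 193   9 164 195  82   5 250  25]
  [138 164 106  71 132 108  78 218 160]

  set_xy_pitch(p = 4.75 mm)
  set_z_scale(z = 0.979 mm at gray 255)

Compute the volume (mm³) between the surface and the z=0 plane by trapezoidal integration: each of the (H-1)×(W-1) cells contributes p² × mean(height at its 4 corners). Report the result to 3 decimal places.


448.833

height_mm = gray/255 × 0.979; cell vol = 4.75² × mean(4 corners)
unit = 4.75² × 0.979 / (4×255) = 0.0216556 mm³ per gray-sum
row 0: Σ corner-gray over 8 cells = 2991  → 64.7718
row 1: Σ corner-gray over 8 cells = 3164  → 68.5182
row 2: Σ corner-gray over 8 cells = 3350  → 72.5462
row 3: Σ corner-gray over 8 cells = 3520  → 76.2276
row 4: Σ corner-gray over 8 cells = 3744  → 81.0785
row 5: Σ corner-gray over 8 cells = 3957  → 85.6911
Σ rows: total corner-gray = 20726  → 448.8335 mm³


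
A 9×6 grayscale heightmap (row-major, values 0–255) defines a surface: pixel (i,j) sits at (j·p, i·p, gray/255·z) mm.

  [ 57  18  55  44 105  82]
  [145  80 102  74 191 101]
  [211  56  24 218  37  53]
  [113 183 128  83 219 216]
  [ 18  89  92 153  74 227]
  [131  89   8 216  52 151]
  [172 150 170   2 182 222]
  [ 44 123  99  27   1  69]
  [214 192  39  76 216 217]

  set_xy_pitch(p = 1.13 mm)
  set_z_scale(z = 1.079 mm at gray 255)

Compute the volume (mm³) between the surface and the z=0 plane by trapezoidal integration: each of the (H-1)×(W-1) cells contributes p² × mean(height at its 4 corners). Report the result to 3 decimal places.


23.630

height_mm = gray/255 × 1.079; cell vol = 1.13² × mean(4 corners)
unit = 1.13² × 1.079 / (4×255) = 0.00135076 mm³ per gray-sum
row 0: Σ corner-gray over 5 cells = 1723  → 2.3274
row 1: Σ corner-gray over 5 cells = 2074  → 2.8015
row 2: Σ corner-gray over 5 cells = 2489  → 3.3620
row 3: Σ corner-gray over 5 cells = 2616  → 3.5336
row 4: Σ corner-gray over 5 cells = 2073  → 2.8001
row 5: Σ corner-gray over 5 cells = 2414  → 3.2607
row 6: Σ corner-gray over 5 cells = 2015  → 2.7218
row 7: Σ corner-gray over 5 cells = 2090  → 2.8231
Σ rows: total corner-gray = 17494  → 23.6302 mm³


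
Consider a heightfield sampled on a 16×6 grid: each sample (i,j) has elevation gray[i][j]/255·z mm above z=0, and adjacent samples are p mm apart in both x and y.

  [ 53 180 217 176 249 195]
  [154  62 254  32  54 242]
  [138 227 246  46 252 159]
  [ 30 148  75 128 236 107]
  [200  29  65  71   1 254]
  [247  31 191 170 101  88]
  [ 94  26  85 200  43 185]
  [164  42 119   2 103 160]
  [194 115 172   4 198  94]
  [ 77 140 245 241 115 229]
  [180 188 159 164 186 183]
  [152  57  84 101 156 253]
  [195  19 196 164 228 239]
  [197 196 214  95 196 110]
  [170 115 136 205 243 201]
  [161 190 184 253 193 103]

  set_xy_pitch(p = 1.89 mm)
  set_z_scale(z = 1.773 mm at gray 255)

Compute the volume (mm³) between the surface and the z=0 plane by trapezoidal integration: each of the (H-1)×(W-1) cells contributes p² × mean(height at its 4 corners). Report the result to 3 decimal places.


height_mm = gray/255 × 1.773; cell vol = 1.89² × mean(4 corners)
unit = 1.89² × 1.773 / (4×255) = 0.00620915 mm³ per gray-sum
row 0: Σ corner-gray over 5 cells = 3092  → 19.1987
row 1: Σ corner-gray over 5 cells = 3039  → 18.8696
row 2: Σ corner-gray over 5 cells = 3150  → 19.5588
row 3: Σ corner-gray over 5 cells = 2097  → 13.0206
row 4: Σ corner-gray over 5 cells = 2107  → 13.0827
row 5: Σ corner-gray over 5 cells = 2308  → 14.3307
row 6: Σ corner-gray over 5 cells = 1843  → 11.4435
row 7: Σ corner-gray over 5 cells = 2122  → 13.1758
row 8: Σ corner-gray over 5 cells = 3054  → 18.9627
row 9: Σ corner-gray over 5 cells = 3545  → 22.0114
row 10: Σ corner-gray over 5 cells = 2958  → 18.3667
row 11: Σ corner-gray over 5 cells = 2849  → 17.6899
row 12: Σ corner-gray over 5 cells = 3357  → 20.8441
row 13: Σ corner-gray over 5 cells = 3478  → 21.5954
row 14: Σ corner-gray over 5 cells = 3673  → 22.8062
Σ rows: total corner-gray = 42672  → 264.9569 mm³

264.957


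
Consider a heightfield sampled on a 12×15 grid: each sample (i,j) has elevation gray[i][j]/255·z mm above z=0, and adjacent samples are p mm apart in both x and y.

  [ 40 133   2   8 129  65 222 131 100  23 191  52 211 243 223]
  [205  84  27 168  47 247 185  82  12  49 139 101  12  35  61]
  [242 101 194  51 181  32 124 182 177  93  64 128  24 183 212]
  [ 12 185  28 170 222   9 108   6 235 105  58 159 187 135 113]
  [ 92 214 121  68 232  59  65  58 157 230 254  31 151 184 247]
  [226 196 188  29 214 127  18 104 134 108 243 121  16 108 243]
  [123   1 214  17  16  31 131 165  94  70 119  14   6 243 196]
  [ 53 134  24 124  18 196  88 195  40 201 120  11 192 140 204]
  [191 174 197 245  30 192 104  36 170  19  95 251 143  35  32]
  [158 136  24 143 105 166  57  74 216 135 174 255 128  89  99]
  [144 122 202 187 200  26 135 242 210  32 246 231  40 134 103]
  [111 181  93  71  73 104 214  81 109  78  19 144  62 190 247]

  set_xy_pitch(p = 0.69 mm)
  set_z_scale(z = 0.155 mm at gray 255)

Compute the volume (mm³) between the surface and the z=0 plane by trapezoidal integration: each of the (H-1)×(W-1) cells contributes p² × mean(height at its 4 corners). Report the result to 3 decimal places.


height_mm = gray/255 × 0.155; cell vol = 0.69² × mean(4 corners)
unit = 0.69² × 0.155 / (4×255) = 7.23485e-05 mm³ per gray-sum
row 0: Σ corner-gray over 14 cells = 5925  → 0.4287
row 1: Σ corner-gray over 14 cells = 6164  → 0.4460
row 2: Σ corner-gray over 14 cells = 6861  → 0.4964
row 3: Σ corner-gray over 14 cells = 7326  → 0.5300
row 4: Σ corner-gray over 14 cells = 7668  → 0.5548
row 5: Σ corner-gray over 14 cells = 6242  → 0.4516
row 6: Σ corner-gray over 14 cells = 5784  → 0.4185
row 7: Σ corner-gray over 14 cells = 6828  → 0.4940
row 8: Σ corner-gray over 14 cells = 7266  → 0.5257
row 9: Σ corner-gray over 14 cells = 7922  → 0.5731
row 10: Σ corner-gray over 14 cells = 7457  → 0.5395
Σ rows: total corner-gray = 75443  → 5.4582 mm³

5.458


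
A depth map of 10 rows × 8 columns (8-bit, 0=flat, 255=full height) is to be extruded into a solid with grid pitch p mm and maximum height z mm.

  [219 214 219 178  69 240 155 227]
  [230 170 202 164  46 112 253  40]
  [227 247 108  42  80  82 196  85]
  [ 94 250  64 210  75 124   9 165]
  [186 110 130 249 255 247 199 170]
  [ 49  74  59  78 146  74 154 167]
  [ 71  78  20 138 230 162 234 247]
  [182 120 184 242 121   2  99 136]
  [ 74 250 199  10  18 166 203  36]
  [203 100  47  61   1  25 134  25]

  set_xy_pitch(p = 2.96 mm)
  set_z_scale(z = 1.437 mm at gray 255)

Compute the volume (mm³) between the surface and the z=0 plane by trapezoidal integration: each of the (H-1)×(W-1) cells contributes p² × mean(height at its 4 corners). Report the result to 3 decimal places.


427.309

height_mm = gray/255 × 1.437; cell vol = 2.96² × mean(4 corners)
unit = 2.96² × 1.437 / (4×255) = 0.0123435 mm³ per gray-sum
row 0: Σ corner-gray over 7 cells = 4760  → 58.7553
row 1: Σ corner-gray over 7 cells = 3986  → 49.2014
row 2: Σ corner-gray over 7 cells = 3545  → 43.7579
row 3: Σ corner-gray over 7 cells = 4459  → 55.0399
row 4: Σ corner-gray over 7 cells = 4122  → 50.8801
row 5: Σ corner-gray over 7 cells = 3428  → 42.3137
row 6: Σ corner-gray over 7 cells = 3896  → 48.0905
row 7: Σ corner-gray over 7 cells = 3656  → 45.1280
row 8: Σ corner-gray over 7 cells = 2766  → 34.1423
Σ rows: total corner-gray = 34618  → 427.3090 mm³


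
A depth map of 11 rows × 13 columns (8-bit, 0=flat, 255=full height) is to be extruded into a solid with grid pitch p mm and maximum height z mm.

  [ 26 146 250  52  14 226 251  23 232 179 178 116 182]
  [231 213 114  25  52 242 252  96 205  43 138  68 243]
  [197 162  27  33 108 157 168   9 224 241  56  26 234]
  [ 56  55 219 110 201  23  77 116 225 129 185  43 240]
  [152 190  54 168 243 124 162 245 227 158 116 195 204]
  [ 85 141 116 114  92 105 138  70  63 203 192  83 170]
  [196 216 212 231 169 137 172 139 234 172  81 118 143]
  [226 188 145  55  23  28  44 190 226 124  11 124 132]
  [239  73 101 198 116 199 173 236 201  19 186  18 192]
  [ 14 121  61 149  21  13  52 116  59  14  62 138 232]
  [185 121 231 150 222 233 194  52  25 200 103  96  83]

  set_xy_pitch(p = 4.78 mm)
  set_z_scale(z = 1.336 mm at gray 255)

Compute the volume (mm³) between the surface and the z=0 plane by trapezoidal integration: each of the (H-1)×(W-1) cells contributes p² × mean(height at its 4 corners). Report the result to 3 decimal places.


height_mm = gray/255 × 1.336; cell vol = 4.78² × mean(4 corners)
unit = 4.78² × 1.336 / (4×255) = 0.0299269 mm³ per gray-sum
row 0: Σ corner-gray over 12 cells = 6912  → 206.8549
row 1: Σ corner-gray over 12 cells = 6223  → 186.2352
row 2: Σ corner-gray over 12 cells = 5915  → 177.0178
row 3: Σ corner-gray over 12 cells = 7182  → 214.9352
row 4: Σ corner-gray over 12 cells = 7009  → 209.7578
row 5: Σ corner-gray over 12 cells = 6990  → 209.1892
row 6: Σ corner-gray over 12 cells = 6775  → 202.7549
row 7: Σ corner-gray over 12 cells = 6145  → 183.9009
row 8: Σ corner-gray over 12 cells = 5329  → 159.4806
row 9: Σ corner-gray over 12 cells = 5380  → 161.0069
Σ rows: total corner-gray = 63860  → 1911.1334 mm³

1911.133


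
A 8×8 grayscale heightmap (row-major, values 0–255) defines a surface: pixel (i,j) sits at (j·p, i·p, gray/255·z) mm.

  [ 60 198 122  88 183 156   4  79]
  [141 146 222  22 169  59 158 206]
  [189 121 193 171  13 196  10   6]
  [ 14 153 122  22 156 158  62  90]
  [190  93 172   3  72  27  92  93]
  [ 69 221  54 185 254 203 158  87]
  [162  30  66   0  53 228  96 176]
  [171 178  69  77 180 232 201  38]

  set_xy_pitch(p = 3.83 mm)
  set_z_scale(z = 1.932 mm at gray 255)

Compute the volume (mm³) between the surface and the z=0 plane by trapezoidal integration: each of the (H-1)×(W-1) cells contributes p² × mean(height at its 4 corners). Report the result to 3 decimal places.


644.881

height_mm = gray/255 × 1.932; cell vol = 3.83² × mean(4 corners)
unit = 3.83² × 1.932 / (4×255) = 0.0277846 mm³ per gray-sum
row 0: Σ corner-gray over 7 cells = 3540  → 98.3576
row 1: Σ corner-gray over 7 cells = 3502  → 97.3017
row 2: Σ corner-gray over 7 cells = 3053  → 84.8265
row 3: Σ corner-gray over 7 cells = 2651  → 73.6570
row 4: Σ corner-gray over 7 cells = 3507  → 97.4407
row 5: Σ corner-gray over 7 cells = 3590  → 99.7468
row 6: Σ corner-gray over 7 cells = 3367  → 93.5508
Σ rows: total corner-gray = 23210  → 644.8811 mm³


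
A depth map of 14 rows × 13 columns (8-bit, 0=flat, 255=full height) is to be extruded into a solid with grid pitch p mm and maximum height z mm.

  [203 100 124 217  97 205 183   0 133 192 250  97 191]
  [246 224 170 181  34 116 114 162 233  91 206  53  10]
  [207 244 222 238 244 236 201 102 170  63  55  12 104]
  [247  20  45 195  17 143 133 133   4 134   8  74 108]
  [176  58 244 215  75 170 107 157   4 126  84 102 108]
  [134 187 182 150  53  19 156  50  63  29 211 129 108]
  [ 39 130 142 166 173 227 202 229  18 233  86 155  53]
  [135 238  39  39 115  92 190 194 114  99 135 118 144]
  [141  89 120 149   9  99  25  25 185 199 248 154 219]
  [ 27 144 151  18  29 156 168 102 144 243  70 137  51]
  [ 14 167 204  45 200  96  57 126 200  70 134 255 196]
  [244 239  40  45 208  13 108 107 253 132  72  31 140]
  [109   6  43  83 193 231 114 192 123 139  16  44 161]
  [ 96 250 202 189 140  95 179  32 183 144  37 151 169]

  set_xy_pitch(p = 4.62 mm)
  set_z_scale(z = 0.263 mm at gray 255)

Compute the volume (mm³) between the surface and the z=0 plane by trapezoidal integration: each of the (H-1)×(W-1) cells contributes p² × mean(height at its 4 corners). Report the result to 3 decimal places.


439.339

height_mm = gray/255 × 0.263; cell vol = 4.62² × mean(4 corners)
unit = 4.62² × 0.263 / (4×255) = 0.00550351 mm³ per gray-sum
row 0: Σ corner-gray over 12 cells = 7014  → 38.6016
row 1: Σ corner-gray over 12 cells = 7309  → 40.2251
row 2: Σ corner-gray over 12 cells = 6052  → 33.3072
row 3: Σ corner-gray over 12 cells = 5135  → 28.2605
row 4: Σ corner-gray over 12 cells = 5668  → 31.1939
row 5: Σ corner-gray over 12 cells = 6314  → 34.7491
row 6: Σ corner-gray over 12 cells = 6639  → 36.5378
row 7: Σ corner-gray over 12 cells = 5989  → 32.9605
row 8: Σ corner-gray over 12 cells = 5766  → 31.7332
row 9: Σ corner-gray over 12 cells = 6120  → 33.6815
row 10: Σ corner-gray over 12 cells = 6198  → 34.1107
row 11: Σ corner-gray over 12 cells = 5518  → 30.3684
row 12: Σ corner-gray over 12 cells = 6107  → 33.6099
Σ rows: total corner-gray = 79829  → 439.3395 mm³


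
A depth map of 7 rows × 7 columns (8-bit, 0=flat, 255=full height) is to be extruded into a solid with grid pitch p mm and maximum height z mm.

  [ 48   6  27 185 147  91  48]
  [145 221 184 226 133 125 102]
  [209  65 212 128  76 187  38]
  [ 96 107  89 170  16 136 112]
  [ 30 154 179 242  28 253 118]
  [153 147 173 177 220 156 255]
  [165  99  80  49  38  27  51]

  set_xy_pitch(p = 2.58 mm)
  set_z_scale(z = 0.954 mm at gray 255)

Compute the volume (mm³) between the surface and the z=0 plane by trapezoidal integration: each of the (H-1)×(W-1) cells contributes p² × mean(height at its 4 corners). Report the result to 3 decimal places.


121.662

height_mm = gray/255 × 0.954; cell vol = 2.58² × mean(4 corners)
unit = 2.58² × 0.954 / (4×255) = 0.00622569 mm³ per gray-sum
row 0: Σ corner-gray over 6 cells = 3033  → 18.8825
row 1: Σ corner-gray over 6 cells = 3608  → 22.4623
row 2: Σ corner-gray over 6 cells = 2827  → 17.6000
row 3: Σ corner-gray over 6 cells = 3104  → 19.3245
row 4: Σ corner-gray over 6 cells = 4014  → 24.9899
row 5: Σ corner-gray over 6 cells = 2956  → 18.4031
Σ rows: total corner-gray = 19542  → 121.6625 mm³


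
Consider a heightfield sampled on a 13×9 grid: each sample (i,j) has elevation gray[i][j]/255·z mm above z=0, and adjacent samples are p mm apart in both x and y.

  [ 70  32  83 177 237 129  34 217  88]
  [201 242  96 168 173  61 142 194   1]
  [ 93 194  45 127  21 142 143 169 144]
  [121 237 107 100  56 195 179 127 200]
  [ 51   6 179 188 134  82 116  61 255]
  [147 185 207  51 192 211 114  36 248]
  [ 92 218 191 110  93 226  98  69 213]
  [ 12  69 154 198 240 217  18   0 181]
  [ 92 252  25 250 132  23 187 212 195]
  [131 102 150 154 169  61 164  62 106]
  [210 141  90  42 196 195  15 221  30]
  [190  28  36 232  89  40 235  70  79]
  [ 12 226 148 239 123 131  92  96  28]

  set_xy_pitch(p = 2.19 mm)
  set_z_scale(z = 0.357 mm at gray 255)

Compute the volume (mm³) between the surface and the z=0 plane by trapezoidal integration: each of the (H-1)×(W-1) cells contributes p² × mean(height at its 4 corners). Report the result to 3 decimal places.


85.150

height_mm = gray/255 × 0.357; cell vol = 2.19² × mean(4 corners)
unit = 2.19² × 0.357 / (4×255) = 0.00167863 mm³ per gray-sum
row 0: Σ corner-gray over 8 cells = 4330  → 7.2685
row 1: Σ corner-gray over 8 cells = 4273  → 7.1728
row 2: Σ corner-gray over 8 cells = 4242  → 7.1208
row 3: Σ corner-gray over 8 cells = 4161  → 6.9848
row 4: Σ corner-gray over 8 cells = 4225  → 7.0922
row 5: Σ corner-gray over 8 cells = 4702  → 7.8929
row 6: Σ corner-gray over 8 cells = 4300  → 7.2181
row 7: Σ corner-gray over 8 cells = 4434  → 7.4431
row 8: Σ corner-gray over 8 cells = 4410  → 7.4028
row 9: Σ corner-gray over 8 cells = 4001  → 6.7162
row 10: Σ corner-gray over 8 cells = 3769  → 6.3268
row 11: Σ corner-gray over 8 cells = 3879  → 6.5114
Σ rows: total corner-gray = 50726  → 85.1504 mm³


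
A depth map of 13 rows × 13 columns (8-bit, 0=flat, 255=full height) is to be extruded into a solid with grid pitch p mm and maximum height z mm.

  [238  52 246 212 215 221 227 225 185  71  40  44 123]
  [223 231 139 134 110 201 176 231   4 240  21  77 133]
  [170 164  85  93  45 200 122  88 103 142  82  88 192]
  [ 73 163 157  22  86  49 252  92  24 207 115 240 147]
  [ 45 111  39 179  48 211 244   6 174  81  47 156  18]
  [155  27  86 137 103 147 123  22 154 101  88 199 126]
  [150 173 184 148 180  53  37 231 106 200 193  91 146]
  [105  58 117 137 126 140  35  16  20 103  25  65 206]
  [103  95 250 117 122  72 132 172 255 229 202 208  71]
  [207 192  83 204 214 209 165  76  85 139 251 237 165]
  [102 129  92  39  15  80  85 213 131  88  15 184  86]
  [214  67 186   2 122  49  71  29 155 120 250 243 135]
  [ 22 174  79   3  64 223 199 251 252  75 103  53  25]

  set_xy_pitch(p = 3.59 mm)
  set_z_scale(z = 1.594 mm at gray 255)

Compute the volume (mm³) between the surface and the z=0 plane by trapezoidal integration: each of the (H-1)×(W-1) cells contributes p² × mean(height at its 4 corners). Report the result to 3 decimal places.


height_mm = gray/255 × 1.594; cell vol = 3.59² × mean(4 corners)
unit = 3.59² × 1.594 / (4×255) = 0.0201408 mm³ per gray-sum
row 0: Σ corner-gray over 12 cells = 7321  → 147.4509
row 1: Σ corner-gray over 12 cells = 6270  → 126.2829
row 2: Σ corner-gray over 12 cells = 5820  → 117.2195
row 3: Σ corner-gray over 12 cells = 5689  → 114.5811
row 4: Σ corner-gray over 12 cells = 5310  → 106.9477
row 5: Σ corner-gray over 12 cells = 6143  → 123.7250
row 6: Σ corner-gray over 12 cells = 5483  → 110.4321
row 7: Σ corner-gray over 12 cells = 5877  → 118.3676
row 8: Σ corner-gray over 12 cells = 7964  → 160.4015
row 9: Σ corner-gray over 12 cells = 6412  → 129.1429
row 10: Σ corner-gray over 12 cells = 5267  → 106.0817
row 11: Σ corner-gray over 12 cells = 5936  → 119.5559
Σ rows: total corner-gray = 73492  → 1480.1888 mm³

1480.189


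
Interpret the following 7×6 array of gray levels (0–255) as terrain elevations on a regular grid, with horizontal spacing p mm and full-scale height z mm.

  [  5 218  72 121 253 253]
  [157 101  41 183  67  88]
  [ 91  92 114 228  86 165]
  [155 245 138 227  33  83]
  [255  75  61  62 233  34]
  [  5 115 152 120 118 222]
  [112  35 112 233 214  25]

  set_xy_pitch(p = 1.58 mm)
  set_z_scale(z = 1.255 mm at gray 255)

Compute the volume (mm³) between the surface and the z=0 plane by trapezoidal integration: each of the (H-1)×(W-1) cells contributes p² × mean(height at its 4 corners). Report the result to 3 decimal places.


height_mm = gray/255 × 1.255; cell vol = 1.58² × mean(4 corners)
unit = 1.58² × 1.255 / (4×255) = 0.00307155 mm³ per gray-sum
row 0: Σ corner-gray over 5 cells = 2615  → 8.0321
row 1: Σ corner-gray over 5 cells = 2325  → 7.1414
row 2: Σ corner-gray over 5 cells = 2820  → 8.6618
row 3: Σ corner-gray over 5 cells = 2675  → 8.2164
row 4: Σ corner-gray over 5 cells = 2388  → 7.3349
row 5: Σ corner-gray over 5 cells = 2562  → 7.8693
Σ rows: total corner-gray = 15385  → 47.2558 mm³

47.256


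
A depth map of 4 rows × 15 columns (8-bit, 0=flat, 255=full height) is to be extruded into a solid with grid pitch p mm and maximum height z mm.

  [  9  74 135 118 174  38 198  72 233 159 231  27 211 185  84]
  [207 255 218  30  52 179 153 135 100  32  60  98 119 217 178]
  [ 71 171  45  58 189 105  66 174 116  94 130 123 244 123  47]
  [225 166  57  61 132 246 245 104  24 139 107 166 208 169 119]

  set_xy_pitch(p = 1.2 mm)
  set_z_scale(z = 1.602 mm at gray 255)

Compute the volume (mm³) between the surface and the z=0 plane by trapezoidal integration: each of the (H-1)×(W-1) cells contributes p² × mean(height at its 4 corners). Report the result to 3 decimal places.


height_mm = gray/255 × 1.602; cell vol = 1.2² × mean(4 corners)
unit = 1.2² × 1.602 / (4×255) = 0.00226165 mm³ per gray-sum
row 0: Σ corner-gray over 14 cells = 7484  → 16.9262
row 1: Σ corner-gray over 14 cells = 7075  → 16.0012
row 2: Σ corner-gray over 14 cells = 7386  → 16.7045
Σ rows: total corner-gray = 21945  → 49.6318 mm³

49.632


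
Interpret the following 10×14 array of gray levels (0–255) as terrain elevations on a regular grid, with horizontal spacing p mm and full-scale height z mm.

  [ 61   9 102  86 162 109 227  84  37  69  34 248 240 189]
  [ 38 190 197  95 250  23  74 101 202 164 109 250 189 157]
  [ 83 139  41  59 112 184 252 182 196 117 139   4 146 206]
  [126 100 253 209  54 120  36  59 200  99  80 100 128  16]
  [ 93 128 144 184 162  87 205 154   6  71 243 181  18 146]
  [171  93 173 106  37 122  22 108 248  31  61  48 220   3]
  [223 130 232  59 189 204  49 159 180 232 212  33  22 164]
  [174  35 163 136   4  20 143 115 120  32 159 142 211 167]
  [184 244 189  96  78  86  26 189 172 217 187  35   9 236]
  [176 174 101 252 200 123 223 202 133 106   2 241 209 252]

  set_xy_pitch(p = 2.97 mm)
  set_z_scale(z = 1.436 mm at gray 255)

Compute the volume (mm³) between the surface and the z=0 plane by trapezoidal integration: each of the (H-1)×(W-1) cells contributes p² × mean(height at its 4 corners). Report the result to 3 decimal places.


height_mm = gray/255 × 1.436; cell vol = 2.97² × mean(4 corners)
unit = 2.97² × 1.436 / (4×255) = 0.0124184 mm³ per gray-sum
row 0: Σ corner-gray over 13 cells = 6947  → 86.2709
row 1: Σ corner-gray over 13 cells = 7314  → 90.8285
row 2: Σ corner-gray over 13 cells = 6449  → 80.0865
row 3: Σ corner-gray over 13 cells = 6423  → 79.7637
row 4: Σ corner-gray over 13 cells = 6117  → 75.9636
row 5: Σ corner-gray over 13 cells = 6501  → 80.7323
row 6: Σ corner-gray over 13 cells = 6690  → 83.0794
row 7: Σ corner-gray over 13 cells = 6377  → 79.1924
row 8: Σ corner-gray over 13 cells = 7836  → 97.3109
Σ rows: total corner-gray = 60654  → 753.2283 mm³

753.228


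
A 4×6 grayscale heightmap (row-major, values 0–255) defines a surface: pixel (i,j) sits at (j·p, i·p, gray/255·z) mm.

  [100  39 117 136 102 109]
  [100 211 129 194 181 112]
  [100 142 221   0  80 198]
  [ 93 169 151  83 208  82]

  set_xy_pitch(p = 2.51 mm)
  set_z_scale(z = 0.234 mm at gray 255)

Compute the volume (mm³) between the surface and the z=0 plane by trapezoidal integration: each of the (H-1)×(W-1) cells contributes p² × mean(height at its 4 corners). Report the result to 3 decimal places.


height_mm = gray/255 × 0.234; cell vol = 2.51² × mean(4 corners)
unit = 2.51² × 0.234 / (4×255) = 0.00144532 mm³ per gray-sum
row 0: Σ corner-gray over 5 cells = 2639  → 3.8142
row 1: Σ corner-gray over 5 cells = 2826  → 4.0845
row 2: Σ corner-gray over 5 cells = 2581  → 3.7304
Σ rows: total corner-gray = 8046  → 11.6290 mm³

11.629


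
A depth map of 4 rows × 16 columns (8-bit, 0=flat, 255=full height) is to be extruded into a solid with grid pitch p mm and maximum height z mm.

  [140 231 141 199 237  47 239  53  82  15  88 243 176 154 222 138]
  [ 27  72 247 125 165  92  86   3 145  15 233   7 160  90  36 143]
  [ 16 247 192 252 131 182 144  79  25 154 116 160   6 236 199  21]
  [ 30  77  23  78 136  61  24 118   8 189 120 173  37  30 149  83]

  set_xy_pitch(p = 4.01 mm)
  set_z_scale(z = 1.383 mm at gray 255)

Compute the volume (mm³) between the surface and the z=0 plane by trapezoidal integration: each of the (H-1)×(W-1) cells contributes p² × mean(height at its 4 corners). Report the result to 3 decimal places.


height_mm = gray/255 × 1.383; cell vol = 4.01² × mean(4 corners)
unit = 4.01² × 1.383 / (4×255) = 0.0218027 mm³ per gray-sum
row 0: Σ corner-gray over 15 cells = 7654  → 166.8780
row 1: Σ corner-gray over 15 cells = 7405  → 161.4492
row 2: Σ corner-gray over 15 cells = 6842  → 149.1742
Σ rows: total corner-gray = 21901  → 477.5015 mm³

477.501


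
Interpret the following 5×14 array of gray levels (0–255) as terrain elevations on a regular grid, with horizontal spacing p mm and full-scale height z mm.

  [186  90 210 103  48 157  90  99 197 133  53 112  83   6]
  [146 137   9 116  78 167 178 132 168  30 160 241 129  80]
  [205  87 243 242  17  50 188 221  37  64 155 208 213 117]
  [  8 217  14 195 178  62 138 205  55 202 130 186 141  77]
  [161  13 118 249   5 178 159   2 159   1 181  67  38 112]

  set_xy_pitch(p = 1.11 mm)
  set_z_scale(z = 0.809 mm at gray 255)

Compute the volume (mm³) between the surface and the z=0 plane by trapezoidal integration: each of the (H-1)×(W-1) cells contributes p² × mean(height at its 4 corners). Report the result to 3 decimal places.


height_mm = gray/255 × 0.809; cell vol = 1.11² × mean(4 corners)
unit = 1.11² × 0.809 / (4×255) = 0.000977224 mm³ per gray-sum
row 0: Σ corner-gray over 13 cells = 6258  → 6.1155
row 1: Σ corner-gray over 13 cells = 7088  → 6.9266
row 2: Σ corner-gray over 13 cells = 7303  → 7.1367
row 3: Σ corner-gray over 13 cells = 6144  → 6.0041
Σ rows: total corner-gray = 26793  → 26.1828 mm³

26.183


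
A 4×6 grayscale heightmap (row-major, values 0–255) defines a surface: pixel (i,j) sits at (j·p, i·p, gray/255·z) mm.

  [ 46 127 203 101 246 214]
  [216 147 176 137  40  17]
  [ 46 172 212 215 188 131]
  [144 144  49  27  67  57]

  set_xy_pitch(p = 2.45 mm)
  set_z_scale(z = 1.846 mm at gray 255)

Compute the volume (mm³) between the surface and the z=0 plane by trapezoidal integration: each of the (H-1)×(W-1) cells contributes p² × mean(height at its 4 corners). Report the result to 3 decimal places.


90.785

height_mm = gray/255 × 1.846; cell vol = 2.45² × mean(4 corners)
unit = 2.45² × 1.846 / (4×255) = 0.0108633 mm³ per gray-sum
row 0: Σ corner-gray over 5 cells = 2847  → 30.9280
row 1: Σ corner-gray over 5 cells = 2984  → 32.4162
row 2: Σ corner-gray over 5 cells = 2526  → 27.4408
Σ rows: total corner-gray = 8357  → 90.7850 mm³


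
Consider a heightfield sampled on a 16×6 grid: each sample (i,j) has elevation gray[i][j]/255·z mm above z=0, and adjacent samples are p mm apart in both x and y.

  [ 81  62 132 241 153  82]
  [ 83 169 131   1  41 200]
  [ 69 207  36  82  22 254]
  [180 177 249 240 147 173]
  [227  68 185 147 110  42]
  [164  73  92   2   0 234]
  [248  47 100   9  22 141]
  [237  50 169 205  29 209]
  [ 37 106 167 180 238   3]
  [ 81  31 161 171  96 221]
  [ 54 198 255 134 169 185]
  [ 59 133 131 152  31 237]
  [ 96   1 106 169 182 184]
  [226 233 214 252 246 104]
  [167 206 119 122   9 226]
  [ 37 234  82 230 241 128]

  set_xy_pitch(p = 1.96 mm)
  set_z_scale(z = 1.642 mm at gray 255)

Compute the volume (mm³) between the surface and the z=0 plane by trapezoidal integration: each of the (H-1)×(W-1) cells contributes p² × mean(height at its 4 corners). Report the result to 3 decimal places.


height_mm = gray/255 × 1.642; cell vol = 1.96² × mean(4 corners)
unit = 1.96² × 1.642 / (4×255) = 0.00618422 mm³ per gray-sum
row 0: Σ corner-gray over 5 cells = 2306  → 14.2608
row 1: Σ corner-gray over 5 cells = 1984  → 12.2695
row 2: Σ corner-gray over 5 cells = 2996  → 18.5279
row 3: Σ corner-gray over 5 cells = 3268  → 20.2100
row 4: Σ corner-gray over 5 cells = 2021  → 12.4983
row 5: Σ corner-gray over 5 cells = 1477  → 9.1341
row 6: Σ corner-gray over 5 cells = 2097  → 12.9683
row 7: Σ corner-gray over 5 cells = 2774  → 17.1550
row 8: Σ corner-gray over 5 cells = 2642  → 16.3387
row 9: Σ corner-gray over 5 cells = 2971  → 18.3733
row 10: Σ corner-gray over 5 cells = 2941  → 18.1878
row 11: Σ corner-gray over 5 cells = 2386  → 14.7556
row 12: Σ corner-gray over 5 cells = 3416  → 21.1253
row 13: Σ corner-gray over 5 cells = 3525  → 21.7994
row 14: Σ corner-gray over 5 cells = 3044  → 18.8248
Σ rows: total corner-gray = 39848  → 246.4289 mm³

246.429


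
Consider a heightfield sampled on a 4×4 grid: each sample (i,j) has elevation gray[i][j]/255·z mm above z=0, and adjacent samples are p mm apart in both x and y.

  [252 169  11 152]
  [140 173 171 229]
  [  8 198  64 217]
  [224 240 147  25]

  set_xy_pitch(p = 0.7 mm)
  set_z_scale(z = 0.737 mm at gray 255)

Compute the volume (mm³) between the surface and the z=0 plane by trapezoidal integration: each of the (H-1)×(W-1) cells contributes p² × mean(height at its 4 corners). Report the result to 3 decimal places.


height_mm = gray/255 × 0.737; cell vol = 0.7² × mean(4 corners)
unit = 0.7² × 0.737 / (4×255) = 0.000354049 mm³ per gray-sum
row 0: Σ corner-gray over 3 cells = 1821  → 0.6447
row 1: Σ corner-gray over 3 cells = 1806  → 0.6394
row 2: Σ corner-gray over 3 cells = 1772  → 0.6274
Σ rows: total corner-gray = 5399  → 1.9115 mm³

1.912


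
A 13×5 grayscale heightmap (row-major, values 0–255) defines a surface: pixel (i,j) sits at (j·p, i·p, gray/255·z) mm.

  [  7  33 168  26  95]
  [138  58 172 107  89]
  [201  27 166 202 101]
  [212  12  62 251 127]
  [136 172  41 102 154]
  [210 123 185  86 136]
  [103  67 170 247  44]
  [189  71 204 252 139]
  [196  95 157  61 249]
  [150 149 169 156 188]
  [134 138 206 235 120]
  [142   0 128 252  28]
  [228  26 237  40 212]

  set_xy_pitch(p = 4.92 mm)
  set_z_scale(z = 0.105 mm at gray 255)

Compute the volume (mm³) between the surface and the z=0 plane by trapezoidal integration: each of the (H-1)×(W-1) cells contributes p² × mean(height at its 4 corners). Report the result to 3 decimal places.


height_mm = gray/255 × 0.105; cell vol = 4.92² × mean(4 corners)
unit = 4.92² × 0.105 / (4×255) = 0.00249184 mm³ per gray-sum
row 0: Σ corner-gray over 4 cells = 1457  → 3.6306
row 1: Σ corner-gray over 4 cells = 1993  → 4.9662
row 2: Σ corner-gray over 4 cells = 2081  → 5.1855
row 3: Σ corner-gray over 4 cells = 1909  → 4.7569
row 4: Σ corner-gray over 4 cells = 2054  → 5.1182
row 5: Σ corner-gray over 4 cells = 2249  → 5.6041
row 6: Σ corner-gray over 4 cells = 2497  → 6.2221
row 7: Σ corner-gray over 4 cells = 2453  → 6.1125
row 8: Σ corner-gray over 4 cells = 2357  → 5.8733
row 9: Σ corner-gray over 4 cells = 2698  → 6.7230
row 10: Σ corner-gray over 4 cells = 2342  → 5.8359
row 11: Σ corner-gray over 4 cells = 1976  → 4.9239
Σ rows: total corner-gray = 26066  → 64.9522 mm³

64.952


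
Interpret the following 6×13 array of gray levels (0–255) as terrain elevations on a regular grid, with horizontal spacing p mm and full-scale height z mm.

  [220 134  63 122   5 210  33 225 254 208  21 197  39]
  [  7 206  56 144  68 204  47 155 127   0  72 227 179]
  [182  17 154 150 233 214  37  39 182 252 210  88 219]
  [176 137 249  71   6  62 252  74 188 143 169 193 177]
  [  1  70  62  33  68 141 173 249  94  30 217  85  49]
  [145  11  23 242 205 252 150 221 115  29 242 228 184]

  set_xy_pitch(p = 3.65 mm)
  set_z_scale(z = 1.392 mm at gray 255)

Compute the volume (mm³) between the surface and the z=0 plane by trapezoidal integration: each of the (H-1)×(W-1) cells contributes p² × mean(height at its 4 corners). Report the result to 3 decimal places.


height_mm = gray/255 × 1.392; cell vol = 3.65² × mean(4 corners)
unit = 3.65² × 1.392 / (4×255) = 0.0181813 mm³ per gray-sum
row 0: Σ corner-gray over 12 cells = 6001  → 109.1059
row 1: Σ corner-gray over 12 cells = 6351  → 115.4694
row 2: Σ corner-gray over 12 cells = 6994  → 127.1600
row 3: Σ corner-gray over 12 cells = 5935  → 107.9060
row 4: Σ corner-gray over 12 cells = 6259  → 113.7967
Σ rows: total corner-gray = 31540  → 573.4380 mm³

573.438


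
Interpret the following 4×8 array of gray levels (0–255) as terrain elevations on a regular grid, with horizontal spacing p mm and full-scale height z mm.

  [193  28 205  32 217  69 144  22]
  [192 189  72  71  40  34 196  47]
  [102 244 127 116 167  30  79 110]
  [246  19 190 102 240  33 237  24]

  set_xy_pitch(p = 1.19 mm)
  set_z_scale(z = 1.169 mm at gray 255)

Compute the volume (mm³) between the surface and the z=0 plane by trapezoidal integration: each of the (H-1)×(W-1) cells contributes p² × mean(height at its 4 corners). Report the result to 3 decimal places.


height_mm = gray/255 × 1.169; cell vol = 1.19² × mean(4 corners)
unit = 1.19² × 1.169 / (4×255) = 0.00162296 mm³ per gray-sum
row 0: Σ corner-gray over 7 cells = 3048  → 4.9468
row 1: Σ corner-gray over 7 cells = 3181  → 5.1626
row 2: Σ corner-gray over 7 cells = 3650  → 5.9238
Σ rows: total corner-gray = 9879  → 16.0332 mm³

16.033


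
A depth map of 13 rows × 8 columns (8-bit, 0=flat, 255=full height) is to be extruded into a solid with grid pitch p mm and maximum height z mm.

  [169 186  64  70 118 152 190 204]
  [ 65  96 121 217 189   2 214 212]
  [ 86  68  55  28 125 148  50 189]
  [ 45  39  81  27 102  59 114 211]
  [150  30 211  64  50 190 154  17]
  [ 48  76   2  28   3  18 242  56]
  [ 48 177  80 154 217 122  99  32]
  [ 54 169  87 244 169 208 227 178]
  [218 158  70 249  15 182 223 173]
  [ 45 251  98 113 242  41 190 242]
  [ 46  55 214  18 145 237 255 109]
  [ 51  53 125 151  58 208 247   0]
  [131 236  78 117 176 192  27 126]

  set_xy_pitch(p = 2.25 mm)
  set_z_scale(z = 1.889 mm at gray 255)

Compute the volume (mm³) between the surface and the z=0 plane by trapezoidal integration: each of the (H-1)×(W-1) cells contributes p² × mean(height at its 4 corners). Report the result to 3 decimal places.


height_mm = gray/255 × 1.889; cell vol = 2.25² × mean(4 corners)
unit = 2.25² × 1.889 / (4×255) = 0.00937555 mm³ per gray-sum
row 0: Σ corner-gray over 7 cells = 3888  → 36.4521
row 1: Σ corner-gray over 7 cells = 3178  → 29.7955
row 2: Σ corner-gray over 7 cells = 2323  → 21.7794
row 3: Σ corner-gray over 7 cells = 2665  → 24.9858
row 4: Σ corner-gray over 7 cells = 2407  → 22.5670
row 5: Σ corner-gray over 7 cells = 2620  → 24.5639
row 6: Σ corner-gray over 7 cells = 4218  → 39.5461
row 7: Σ corner-gray over 7 cells = 4625  → 43.3619
row 8: Σ corner-gray over 7 cells = 4342  → 40.7086
row 9: Σ corner-gray over 7 cells = 4160  → 39.0023
row 10: Σ corner-gray over 7 cells = 3738  → 35.0458
row 11: Σ corner-gray over 7 cells = 3644  → 34.1645
Σ rows: total corner-gray = 41808  → 391.9731 mm³

391.973


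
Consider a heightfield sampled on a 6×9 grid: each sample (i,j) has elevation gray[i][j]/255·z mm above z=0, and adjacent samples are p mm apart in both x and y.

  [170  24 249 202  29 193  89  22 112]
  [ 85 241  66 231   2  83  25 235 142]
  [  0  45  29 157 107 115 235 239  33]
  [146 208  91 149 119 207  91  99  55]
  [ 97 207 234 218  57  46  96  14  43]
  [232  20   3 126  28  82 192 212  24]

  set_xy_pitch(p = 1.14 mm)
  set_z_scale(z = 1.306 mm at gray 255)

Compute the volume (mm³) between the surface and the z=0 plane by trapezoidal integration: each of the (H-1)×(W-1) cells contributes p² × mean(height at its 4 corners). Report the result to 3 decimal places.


32.059

height_mm = gray/255 × 1.306; cell vol = 1.14² × mean(4 corners)
unit = 1.14² × 1.306 / (4×255) = 0.001664 mm³ per gray-sum
row 0: Σ corner-gray over 8 cells = 3891  → 6.4746
row 1: Σ corner-gray over 8 cells = 3880  → 6.4563
row 2: Σ corner-gray over 8 cells = 4016  → 6.6826
row 3: Σ corner-gray over 8 cells = 4013  → 6.6776
row 4: Σ corner-gray over 8 cells = 3466  → 5.7674
Σ rows: total corner-gray = 19266  → 32.0586 mm³


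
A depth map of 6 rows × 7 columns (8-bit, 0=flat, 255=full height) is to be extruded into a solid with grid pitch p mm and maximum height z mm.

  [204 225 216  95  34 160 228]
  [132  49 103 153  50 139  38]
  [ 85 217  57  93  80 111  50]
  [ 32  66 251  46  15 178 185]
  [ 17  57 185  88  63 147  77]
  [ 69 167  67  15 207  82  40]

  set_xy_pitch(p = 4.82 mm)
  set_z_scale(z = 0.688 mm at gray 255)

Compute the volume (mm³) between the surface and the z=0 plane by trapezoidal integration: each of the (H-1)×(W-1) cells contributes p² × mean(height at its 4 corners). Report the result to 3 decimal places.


height_mm = gray/255 × 0.688; cell vol = 4.82² × mean(4 corners)
unit = 4.82² × 0.688 / (4×255) = 0.0156705 mm³ per gray-sum
row 0: Σ corner-gray over 6 cells = 3050  → 47.7950
row 1: Σ corner-gray over 6 cells = 2409  → 37.7502
row 2: Σ corner-gray over 6 cells = 2580  → 40.4298
row 3: Σ corner-gray over 6 cells = 2503  → 39.2232
row 4: Σ corner-gray over 6 cells = 2359  → 36.9667
Σ rows: total corner-gray = 12901  → 202.1649 mm³

202.165


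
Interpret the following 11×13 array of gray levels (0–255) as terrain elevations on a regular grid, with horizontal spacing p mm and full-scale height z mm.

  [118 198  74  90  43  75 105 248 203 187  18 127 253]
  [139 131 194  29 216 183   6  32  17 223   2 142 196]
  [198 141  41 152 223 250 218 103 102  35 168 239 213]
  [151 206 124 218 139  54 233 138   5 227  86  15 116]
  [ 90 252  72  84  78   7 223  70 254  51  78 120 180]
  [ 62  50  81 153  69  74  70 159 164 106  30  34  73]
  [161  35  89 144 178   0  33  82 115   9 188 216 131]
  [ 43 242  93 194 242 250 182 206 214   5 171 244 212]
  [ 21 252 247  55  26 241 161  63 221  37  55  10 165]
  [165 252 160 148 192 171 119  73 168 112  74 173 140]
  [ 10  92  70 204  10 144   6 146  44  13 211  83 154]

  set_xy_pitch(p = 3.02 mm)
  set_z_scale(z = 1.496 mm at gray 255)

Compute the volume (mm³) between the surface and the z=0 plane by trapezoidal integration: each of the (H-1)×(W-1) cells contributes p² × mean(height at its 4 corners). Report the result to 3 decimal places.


height_mm = gray/255 × 1.496; cell vol = 3.02² × mean(4 corners)
unit = 3.02² × 1.496 / (4×255) = 0.0133766 mm³ per gray-sum
row 0: Σ corner-gray over 12 cells = 5792  → 77.4772
row 1: Σ corner-gray over 12 cells = 6440  → 86.1452
row 2: Σ corner-gray over 12 cells = 6912  → 92.4590
row 3: Σ corner-gray over 12 cells = 6005  → 80.3264
row 4: Σ corner-gray over 12 cells = 4963  → 66.3880
row 5: Σ corner-gray over 12 cells = 4585  → 61.3316
row 6: Σ corner-gray over 12 cells = 6811  → 91.1079
row 7: Σ corner-gray over 12 cells = 7263  → 97.1541
row 8: Σ corner-gray over 12 cells = 6511  → 87.0950
row 9: Σ corner-gray over 12 cells = 5799  → 77.5708
Σ rows: total corner-gray = 61081  → 817.0553 mm³

817.055
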